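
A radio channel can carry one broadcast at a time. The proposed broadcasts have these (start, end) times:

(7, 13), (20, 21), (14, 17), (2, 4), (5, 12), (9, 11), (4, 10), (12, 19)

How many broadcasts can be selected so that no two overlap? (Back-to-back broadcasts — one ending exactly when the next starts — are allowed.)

Greedy by earliest finish: after sorting by end time, pick each interval compatible with the last pick.
By end time: (2,4), (4,10), (9,11), (5,12), (7,13), (14,17), (12,19), (20,21).
Pick (2,4); next start ≥ 4 → (4,10); next start ≥ 10 → (14,17); next start ≥ 17 → (20,21).
Selected 4 broadcasts.

4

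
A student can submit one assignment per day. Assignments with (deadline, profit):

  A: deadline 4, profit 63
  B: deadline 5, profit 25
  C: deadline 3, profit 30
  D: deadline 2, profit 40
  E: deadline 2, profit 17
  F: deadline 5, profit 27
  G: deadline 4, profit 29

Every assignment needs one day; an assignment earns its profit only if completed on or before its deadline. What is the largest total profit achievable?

Sort by profit descending; place each in the latest free slot ≤ its deadline.
Profit order: A=63 D=40 C=30 G=29 F=27 B=25 E=17
Assign: A→slot 4, D→slot 2, C→slot 3, G→slot 1, F→slot 5, B skipped, E skipped.
Slots: [1:G] [2:D] [3:C] [4:A] [5:F]
Profit = 29 + 40 + 30 + 63 + 27 = 189

189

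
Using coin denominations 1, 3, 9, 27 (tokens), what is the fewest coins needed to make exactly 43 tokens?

43 − 1×27→16 − 1×9→7 − 2×3→1 − 1×1→0
Total coins = 1 + 1 + 2 + 1 = 5

5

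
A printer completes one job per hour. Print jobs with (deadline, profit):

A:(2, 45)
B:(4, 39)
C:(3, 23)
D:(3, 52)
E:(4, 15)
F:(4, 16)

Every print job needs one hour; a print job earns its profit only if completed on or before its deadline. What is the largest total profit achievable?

159

Take jobs in profit order; each goes to the latest open slot no later than its deadline.
Profit order: D=52 A=45 B=39 C=23 F=16 E=15
Assign: D→slot 3, A→slot 2, B→slot 4, C→slot 1, F skipped, E skipped.
Slots: [1:C] [2:A] [3:D] [4:B]
Profit = 23 + 45 + 52 + 39 = 159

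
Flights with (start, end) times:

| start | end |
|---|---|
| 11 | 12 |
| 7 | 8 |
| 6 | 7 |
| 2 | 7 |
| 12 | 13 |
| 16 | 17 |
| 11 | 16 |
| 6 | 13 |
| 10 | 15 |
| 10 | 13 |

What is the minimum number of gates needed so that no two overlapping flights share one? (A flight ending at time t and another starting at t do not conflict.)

5

Count concurrent intervals with a sweep; the peak is the room count.
starts: [2, 6, 6, 7, 10, 10, 11, 11, 12, 16]
ends:   [7, 7, 8, 12, 13, 13, 13, 15, 16, 17]
s2→1 s6→2 s6→3 e7→2 e7→1 s7→2 e8→1 s10→2 s10→3 s11→4 s11→5  — peak 5.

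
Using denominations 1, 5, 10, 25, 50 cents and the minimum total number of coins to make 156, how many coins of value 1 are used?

1

156 = 3×50 + 1×5 + 1×1
Count of 1: 1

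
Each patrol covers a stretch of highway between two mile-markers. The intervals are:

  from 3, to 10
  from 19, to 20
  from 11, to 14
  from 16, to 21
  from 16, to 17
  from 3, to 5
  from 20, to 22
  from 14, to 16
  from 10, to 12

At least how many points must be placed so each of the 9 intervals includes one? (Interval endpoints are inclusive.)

Process intervals by earliest right end; each time one isn't hit yet, stab at its right endpoint.
By right end: [3,5]  [3,10]  [10,12]  [11,14]  [14,16]  [16,17]  [19,20]  [16,21]  [20,22]
[3,5] uncovered → point at 5; [10,12] uncovered → point at 12; [14,16] uncovered → point at 16; [19,20] uncovered → point at 20.
Points: 5, 12, 16, 20 (4 total).

4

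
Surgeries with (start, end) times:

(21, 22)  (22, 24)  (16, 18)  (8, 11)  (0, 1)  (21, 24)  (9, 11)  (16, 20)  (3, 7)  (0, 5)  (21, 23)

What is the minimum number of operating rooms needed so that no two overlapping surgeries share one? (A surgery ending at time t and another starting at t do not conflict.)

The answer is the maximum number of intervals overlapping at any instant.
starts: [0, 0, 3, 8, 9, 16, 16, 21, 21, 21, 22]
ends:   [1, 5, 7, 11, 11, 18, 20, 22, 23, 24, 24]
s0→1 s0→2 e1→1 s3→2 e5→1 e7→0 s8→1 s9→2 e11→1 e11→0 s16→1 s16→2 e18→1 e20→0 s21→1 s21→2 s21→3  — peak 3.

3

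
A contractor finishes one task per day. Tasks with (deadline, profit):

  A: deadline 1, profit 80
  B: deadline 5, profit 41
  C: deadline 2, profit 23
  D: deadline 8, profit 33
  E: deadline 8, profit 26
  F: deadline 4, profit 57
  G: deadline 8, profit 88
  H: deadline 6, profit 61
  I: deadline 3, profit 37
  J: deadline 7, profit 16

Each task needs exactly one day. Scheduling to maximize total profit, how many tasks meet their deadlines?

8

Sort by profit descending; place each in the latest free slot ≤ its deadline.
By profit: G(d8,88), A(d1,80), H(d6,61), F(d4,57), B(d5,41), I(d3,37), D(d8,33), E(d8,26), C(d2,23), J(d7,16)
G→slot 8; A→slot 1; H→slot 6; F→slot 4; B→slot 5; I→slot 3; D→slot 7; E→slot 2; C skipped; J skipped.
8 of 10 scheduled.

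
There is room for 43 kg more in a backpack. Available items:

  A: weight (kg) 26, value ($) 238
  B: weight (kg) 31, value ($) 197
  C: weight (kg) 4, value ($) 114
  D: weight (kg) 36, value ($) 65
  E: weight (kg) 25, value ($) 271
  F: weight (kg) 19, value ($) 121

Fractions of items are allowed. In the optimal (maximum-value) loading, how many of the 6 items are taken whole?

Greedy by value/weight ratio, highest first.
Ratios (sorted): C 28.50, E 10.84, A 9.15, F 6.37, B 6.35, D 1.81
take C (4 @ 114); take E (25 @ 271); take 14/26 of A → 128.15. Capacity used 43/43.
2 item(s) taken whole; one partial (take 14/26 of A).

2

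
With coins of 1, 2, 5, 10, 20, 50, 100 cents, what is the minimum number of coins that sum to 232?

5

Use the largest denomination that fits, subtract, and repeat.
232 − 2×100→32 − 1×20→12 − 1×10→2 − 1×2→0
Total coins = 2 + 1 + 1 + 1 = 5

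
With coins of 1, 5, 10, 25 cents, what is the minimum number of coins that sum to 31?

3

Use the largest denomination that fits, subtract, and repeat.
31 − 1×25→6 − 1×5→1 − 1×1→0
Total coins = 1 + 1 + 1 = 3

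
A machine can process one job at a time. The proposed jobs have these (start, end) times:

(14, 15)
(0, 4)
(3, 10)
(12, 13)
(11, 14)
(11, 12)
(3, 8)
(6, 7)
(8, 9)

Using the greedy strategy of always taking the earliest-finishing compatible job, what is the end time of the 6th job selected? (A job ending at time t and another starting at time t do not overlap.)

15

Sorted by end: (0,4)  (6,7)  (3,8)  (8,9)  (3,10)  (11,12)  (12,13)  (11,14)  (14,15)
take (0,4); take (6,7); take (8,9); take (11,12); take (12,13); skip (11,14); take (14,15).
Selected: (0,4) (6,7) (8,9) (11,12) (12,13) (14,15)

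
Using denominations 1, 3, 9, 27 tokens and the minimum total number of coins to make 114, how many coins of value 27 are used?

114 = 4×27 + 2×3
Count of 27: 4

4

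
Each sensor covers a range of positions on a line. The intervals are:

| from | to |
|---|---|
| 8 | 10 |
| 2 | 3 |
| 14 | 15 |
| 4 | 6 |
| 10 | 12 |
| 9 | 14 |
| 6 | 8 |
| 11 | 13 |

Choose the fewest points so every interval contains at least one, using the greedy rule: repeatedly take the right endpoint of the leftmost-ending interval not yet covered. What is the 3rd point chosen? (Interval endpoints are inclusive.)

Sort by right endpoint; whenever an interval is uncovered, place a point at its right end.
Sorted: [2,3] [4,6] [6,8] [8,10] [10,12] [11,13] [9,14] [14,15]
{[2,3]} hit by 3; {[4,6],[6,8]} hit by 6; {[8,10],[10,12]} hit by 10; {[11,13],[9,14]} hit by 13; {[14,15]} hit by 15.
Points: 3, 6, 10, 13, 15 (5 total).

10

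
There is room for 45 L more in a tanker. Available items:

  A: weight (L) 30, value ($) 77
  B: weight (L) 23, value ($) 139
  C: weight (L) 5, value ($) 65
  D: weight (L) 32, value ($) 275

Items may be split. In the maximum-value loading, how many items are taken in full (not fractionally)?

2

Sort by value per unit weight and fill in that order.
Order: C (65/5=13.00) > D (275/32=8.59) > B (139/23=6.04) > A (77/30=2.57)
Fill: take C (5 @ 65) → take D (32 @ 275) → take 8/23 of B → 48.35; 45/45 used.
2 item(s) taken whole; one partial (take 8/23 of B).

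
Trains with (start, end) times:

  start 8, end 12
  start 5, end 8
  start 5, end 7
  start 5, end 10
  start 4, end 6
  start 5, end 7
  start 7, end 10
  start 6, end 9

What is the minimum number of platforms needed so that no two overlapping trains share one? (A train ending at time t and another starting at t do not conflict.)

Events (time:±→running): 4:+→1 5:+→2 5:+→3 5:+→4 5:+→5 … peak 5.

5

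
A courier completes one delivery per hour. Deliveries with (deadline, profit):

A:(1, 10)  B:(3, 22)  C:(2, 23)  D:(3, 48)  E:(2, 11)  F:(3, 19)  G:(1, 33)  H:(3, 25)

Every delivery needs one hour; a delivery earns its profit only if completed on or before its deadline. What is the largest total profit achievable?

Take jobs in profit order; each goes to the latest open slot no later than its deadline.
Profit order: D=48 G=33 H=25 C=23 B=22 F=19 E=11 A=10
Assign: D→slot 3, G→slot 1, H→slot 2, C skipped, B skipped, F skipped, E skipped, A skipped.
Slots: [1:G] [2:H] [3:D]
Profit = 33 + 25 + 48 = 106

106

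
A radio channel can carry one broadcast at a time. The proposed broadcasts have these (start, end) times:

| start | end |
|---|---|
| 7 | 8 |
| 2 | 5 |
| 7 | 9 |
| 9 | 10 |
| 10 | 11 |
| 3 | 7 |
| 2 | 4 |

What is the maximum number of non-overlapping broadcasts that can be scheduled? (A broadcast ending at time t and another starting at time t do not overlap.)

4

Sorted by end: (2,4)  (2,5)  (3,7)  (7,8)  (7,9)  (9,10)  (10,11)
take (2,4); skip (2,5); take (7,8); take (9,10); take (10,11).
Selected 4 broadcasts.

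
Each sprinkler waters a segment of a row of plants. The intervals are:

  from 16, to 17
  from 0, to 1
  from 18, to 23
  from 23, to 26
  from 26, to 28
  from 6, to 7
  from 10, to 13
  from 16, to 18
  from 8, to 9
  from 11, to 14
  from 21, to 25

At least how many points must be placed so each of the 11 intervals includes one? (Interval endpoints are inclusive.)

7

Sort by right endpoint; whenever an interval is uncovered, place a point at its right end.
Sorted: [0,1] [6,7] [8,9] [10,13] [11,14] [16,17] [16,18] [18,23] [21,25] [23,26] [26,28]
{[0,1]} hit by 1; {[6,7]} hit by 7; {[8,9]} hit by 9; {[10,13],[11,14]} hit by 13; {[16,17],[16,18]} hit by 17; {[18,23],[21,25],[23,26]} hit by 23; {[26,28]} hit by 28.
Points: 1, 7, 9, 13, 17, 23, 28 (7 total).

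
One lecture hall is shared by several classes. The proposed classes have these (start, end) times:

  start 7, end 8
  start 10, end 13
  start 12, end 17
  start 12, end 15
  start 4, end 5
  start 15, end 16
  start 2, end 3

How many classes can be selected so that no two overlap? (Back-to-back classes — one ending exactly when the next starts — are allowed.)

Order by finish time; keep every interval that doesn't clash with the previous kept one.
Sorted by end: (2,3)  (4,5)  (7,8)  (10,13)  (12,15)  (15,16)  (12,17)
take (2,3); take (4,5); take (7,8); take (10,13); take (15,16).
Selected 5 classes.

5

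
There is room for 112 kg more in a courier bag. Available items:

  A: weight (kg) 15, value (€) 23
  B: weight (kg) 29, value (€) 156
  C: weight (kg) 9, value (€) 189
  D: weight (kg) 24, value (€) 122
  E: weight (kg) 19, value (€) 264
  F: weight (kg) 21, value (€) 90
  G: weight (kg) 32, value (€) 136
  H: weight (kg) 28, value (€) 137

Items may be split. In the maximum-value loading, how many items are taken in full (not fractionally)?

5

Ratios (sorted): C 21.00, E 13.89, B 5.38, D 5.08, H 4.89, F 4.29, G 4.25, A 1.53
take C (9 @ 189); take E (19 @ 264); take B (29 @ 156); take D (24 @ 122); take H (28 @ 137); take 3/21 of F → 12.86. Capacity used 112/112.
5 item(s) taken whole; one partial (take 3/21 of F).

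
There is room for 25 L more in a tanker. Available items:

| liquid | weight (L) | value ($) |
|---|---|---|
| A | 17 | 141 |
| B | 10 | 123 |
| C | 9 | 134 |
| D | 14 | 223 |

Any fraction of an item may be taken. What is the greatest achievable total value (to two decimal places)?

Order: D (223/14=15.93) > C (134/9=14.89) > B (123/10=12.30) > A (141/17=8.29)
Fill: take D (14 @ 223) → take C (9 @ 134) → take 2/10 of B → 24.60; 25/25 used.
Total value = 381.60

381.60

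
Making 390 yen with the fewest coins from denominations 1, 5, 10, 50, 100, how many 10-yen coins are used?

4

390 − 3×100→90 − 1×50→40 − 4×10→0
Count of 10: 4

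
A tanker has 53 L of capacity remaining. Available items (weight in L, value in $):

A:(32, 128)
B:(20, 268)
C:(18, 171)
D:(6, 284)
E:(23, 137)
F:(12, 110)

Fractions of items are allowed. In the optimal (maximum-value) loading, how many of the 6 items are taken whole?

3

Ratios (sorted): D 47.33, B 13.40, C 9.50, F 9.17, E 5.96, A 4.00
take D (6 @ 284); take B (20 @ 268); take C (18 @ 171); take 9/12 of F → 82.50. Capacity used 53/53.
3 item(s) taken whole; one partial (take 9/12 of F).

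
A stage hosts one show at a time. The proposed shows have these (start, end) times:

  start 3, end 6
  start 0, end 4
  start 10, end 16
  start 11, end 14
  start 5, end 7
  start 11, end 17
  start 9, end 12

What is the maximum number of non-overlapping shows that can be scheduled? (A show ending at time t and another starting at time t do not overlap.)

Greedy by earliest finish: after sorting by end time, pick each interval compatible with the last pick.
By end time: (0,4), (3,6), (5,7), (9,12), (11,14), (10,16), (11,17).
Pick (0,4); next start ≥ 4 → (5,7); next start ≥ 7 → (9,12).
Selected 3 shows.

3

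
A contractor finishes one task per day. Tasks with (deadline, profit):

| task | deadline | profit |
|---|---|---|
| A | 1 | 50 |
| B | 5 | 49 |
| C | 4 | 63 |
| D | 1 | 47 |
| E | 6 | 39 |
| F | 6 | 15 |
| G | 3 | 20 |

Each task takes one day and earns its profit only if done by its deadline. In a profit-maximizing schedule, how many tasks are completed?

By profit: C(d4,63), A(d1,50), B(d5,49), D(d1,47), E(d6,39), G(d3,20), F(d6,15)
C→slot 4; A→slot 1; B→slot 5; D skipped; E→slot 6; G→slot 3; F→slot 2.
6 of 7 scheduled.

6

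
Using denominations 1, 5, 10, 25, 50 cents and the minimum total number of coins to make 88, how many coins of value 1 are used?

3

88 − 1×50→38 − 1×25→13 − 1×10→3 − 3×1→0
Count of 1: 3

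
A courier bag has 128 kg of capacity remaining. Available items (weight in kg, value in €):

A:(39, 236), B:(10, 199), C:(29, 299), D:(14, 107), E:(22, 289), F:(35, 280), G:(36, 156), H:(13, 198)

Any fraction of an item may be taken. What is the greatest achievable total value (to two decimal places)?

1402.26

Greedy by value/weight ratio, highest first.
Ratios (sorted): B 19.90, H 15.23, E 13.14, C 10.31, F 8.00, D 7.64, A 6.05, G 4.33
take B (10 @ 199); take H (13 @ 198); take E (22 @ 289); take C (29 @ 299); take F (35 @ 280); take D (14 @ 107); take 5/39 of A → 30.26. Capacity used 128/128.
Total value = 1402.26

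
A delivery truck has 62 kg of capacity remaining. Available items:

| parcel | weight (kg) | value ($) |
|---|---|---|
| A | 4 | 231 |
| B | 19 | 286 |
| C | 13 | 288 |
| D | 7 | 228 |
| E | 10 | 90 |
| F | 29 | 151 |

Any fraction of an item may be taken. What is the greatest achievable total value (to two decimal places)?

Greedy by value/weight ratio, highest first.
Ratios (sorted): A 57.75, D 32.57, C 22.15, B 15.05, E 9.00, F 5.21
take A (4 @ 231); take D (7 @ 228); take C (13 @ 288); take B (19 @ 286); take E (10 @ 90); take 9/29 of F → 46.86. Capacity used 62/62.
Total value = 1169.86

1169.86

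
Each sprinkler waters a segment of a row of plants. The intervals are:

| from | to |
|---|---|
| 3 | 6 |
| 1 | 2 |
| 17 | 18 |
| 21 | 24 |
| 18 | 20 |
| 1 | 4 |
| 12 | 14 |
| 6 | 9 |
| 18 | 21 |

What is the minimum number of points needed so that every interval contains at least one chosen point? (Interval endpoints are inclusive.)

By right end: [1,2]  [1,4]  [3,6]  [6,9]  [12,14]  [17,18]  [18,20]  [18,21]  [21,24]
[1,2] uncovered → point at 2; [3,6] uncovered → point at 6; [12,14] uncovered → point at 14; [17,18] uncovered → point at 18; [21,24] uncovered → point at 24.
Points: 2, 6, 14, 18, 24 (5 total).

5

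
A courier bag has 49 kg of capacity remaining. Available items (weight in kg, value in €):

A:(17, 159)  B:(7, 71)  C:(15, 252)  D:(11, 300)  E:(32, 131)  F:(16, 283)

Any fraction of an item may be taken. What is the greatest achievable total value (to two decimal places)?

Ratios (sorted): D 27.27, F 17.69, C 16.80, B 10.14, A 9.35, E 4.09
take D (11 @ 300); take F (16 @ 283); take C (15 @ 252); take B (7 @ 71). Capacity used 49/49.
Total value = 906.00

906.00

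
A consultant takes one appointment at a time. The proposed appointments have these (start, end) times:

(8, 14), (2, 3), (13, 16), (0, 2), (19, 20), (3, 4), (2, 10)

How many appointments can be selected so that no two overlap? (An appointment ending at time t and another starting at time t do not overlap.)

5

Order by finish time; keep every interval that doesn't clash with the previous kept one.
Sorted by end: (0,2)  (2,3)  (3,4)  (2,10)  (8,14)  (13,16)  (19,20)
take (0,2); take (2,3); take (3,4); take (8,14); take (19,20).
Selected 5 appointments.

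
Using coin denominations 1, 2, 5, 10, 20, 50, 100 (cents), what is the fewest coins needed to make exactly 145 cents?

4

145 = 1×100 + 2×20 + 1×5
Total coins = 1 + 2 + 1 = 4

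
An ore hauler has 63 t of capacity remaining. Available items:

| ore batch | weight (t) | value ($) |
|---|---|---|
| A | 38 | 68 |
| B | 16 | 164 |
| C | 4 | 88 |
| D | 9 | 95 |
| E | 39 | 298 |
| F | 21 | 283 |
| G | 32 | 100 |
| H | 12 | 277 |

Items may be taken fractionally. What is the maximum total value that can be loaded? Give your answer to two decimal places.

Order: H (277/12=23.08) > C (88/4=22.00) > F (283/21=13.48) > D (95/9=10.56) > B (164/16=10.25) > E (298/39=7.64) > G (100/32=3.12) > A (68/38=1.79)
Fill: take H (12 @ 277) → take C (4 @ 88) → take F (21 @ 283) → take D (9 @ 95) → take B (16 @ 164) → take 1/39 of E → 7.64; 63/63 used.
Total value = 914.64

914.64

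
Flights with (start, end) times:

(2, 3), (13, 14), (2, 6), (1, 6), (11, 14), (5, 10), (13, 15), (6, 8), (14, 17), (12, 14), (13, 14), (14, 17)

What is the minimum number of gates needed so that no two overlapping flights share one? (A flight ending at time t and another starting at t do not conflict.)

5

Events (time:±→running): 1:+→1 2:+→2 2:+→3 3:-→2 5:+→3 6:-→2 6:-→1 6:+→2 8:-→1 10:-→0 11:+→1 12:+→2 13:+→3 13:+→4 13:+→5 … peak 5.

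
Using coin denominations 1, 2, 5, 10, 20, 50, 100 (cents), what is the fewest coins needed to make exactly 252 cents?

252 − 2×100→52 − 1×50→2 − 1×2→0
Total coins = 2 + 1 + 1 = 4

4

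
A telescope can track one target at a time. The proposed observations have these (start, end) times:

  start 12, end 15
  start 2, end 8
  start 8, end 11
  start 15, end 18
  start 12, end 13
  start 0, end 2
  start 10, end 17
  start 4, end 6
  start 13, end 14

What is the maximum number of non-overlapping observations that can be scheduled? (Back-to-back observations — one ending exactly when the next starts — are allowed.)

6

Order by finish time; keep every interval that doesn't clash with the previous kept one.
Sorted by end: (0,2)  (4,6)  (2,8)  (8,11)  (12,13)  (13,14)  (12,15)  (10,17)  (15,18)
take (0,2); take (4,6); skip (2,8); take (8,11); take (12,13); take (13,14); skip (12,15); take (15,18).
Selected 6 observations.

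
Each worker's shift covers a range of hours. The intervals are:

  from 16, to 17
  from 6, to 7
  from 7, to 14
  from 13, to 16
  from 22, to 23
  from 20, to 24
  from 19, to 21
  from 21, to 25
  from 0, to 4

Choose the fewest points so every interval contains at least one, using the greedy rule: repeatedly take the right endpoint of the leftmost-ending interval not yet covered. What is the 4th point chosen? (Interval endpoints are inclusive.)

21

Sorted: [0,4] [6,7] [7,14] [13,16] [16,17] [19,21] [22,23] [20,24] [21,25]
{[0,4]} hit by 4; {[6,7],[7,14]} hit by 7; {[13,16],[16,17]} hit by 16; {[19,21]} hit by 21; {[22,23],[20,24],[21,25]} hit by 23.
Points: 4, 7, 16, 21, 23 (5 total).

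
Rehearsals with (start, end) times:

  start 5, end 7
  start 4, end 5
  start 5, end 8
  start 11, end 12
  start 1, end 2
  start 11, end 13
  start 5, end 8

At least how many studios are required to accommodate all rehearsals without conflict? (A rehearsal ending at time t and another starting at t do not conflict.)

The answer is the maximum number of intervals overlapping at any instant.
Events (time:±→running): 1:+→1 2:-→0 4:+→1 5:-→0 5:+→1 5:+→2 5:+→3 … peak 3.

3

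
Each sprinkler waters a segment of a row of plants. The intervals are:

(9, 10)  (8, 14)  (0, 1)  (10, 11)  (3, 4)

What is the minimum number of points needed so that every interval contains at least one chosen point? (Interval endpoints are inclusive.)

Sorted: [0,1] [3,4] [9,10] [10,11] [8,14]
{[0,1]} hit by 1; {[3,4]} hit by 4; {[9,10],[10,11],[8,14]} hit by 10.
Points: 1, 4, 10 (3 total).

3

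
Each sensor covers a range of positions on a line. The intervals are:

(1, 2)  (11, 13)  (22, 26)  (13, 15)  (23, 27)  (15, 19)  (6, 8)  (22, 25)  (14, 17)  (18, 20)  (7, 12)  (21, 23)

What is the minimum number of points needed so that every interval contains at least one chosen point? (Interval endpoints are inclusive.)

Sort by right endpoint; whenever an interval is uncovered, place a point at its right end.
By right end: [1,2]  [6,8]  [7,12]  [11,13]  [13,15]  [14,17]  [15,19]  [18,20]  [21,23]  [22,25]  [22,26]  [23,27]
[1,2] uncovered → point at 2; [6,8] uncovered → point at 8; [11,13] uncovered → point at 13; [14,17] uncovered → point at 17; [18,20] uncovered → point at 20; [21,23] uncovered → point at 23.
Points: 2, 8, 13, 17, 20, 23 (6 total).

6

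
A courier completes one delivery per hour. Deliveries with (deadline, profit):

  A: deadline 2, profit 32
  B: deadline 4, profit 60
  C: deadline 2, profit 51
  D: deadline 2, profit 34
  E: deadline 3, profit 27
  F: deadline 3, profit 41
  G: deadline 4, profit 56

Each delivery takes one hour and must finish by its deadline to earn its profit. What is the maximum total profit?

By profit: B(d4,60), G(d4,56), C(d2,51), F(d3,41), D(d2,34), A(d2,32), E(d3,27)
B→slot 4; G→slot 3; C→slot 2; F→slot 1; D skipped; A skipped; E skipped.
Profit = 41 + 51 + 56 + 60 = 208

208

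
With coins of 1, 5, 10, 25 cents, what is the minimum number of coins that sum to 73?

7

Greedy: take as many of the largest coin as possible, then repeat with the remainder.
73 − 2×25→23 − 2×10→3 − 3×1→0
Total coins = 2 + 2 + 3 = 7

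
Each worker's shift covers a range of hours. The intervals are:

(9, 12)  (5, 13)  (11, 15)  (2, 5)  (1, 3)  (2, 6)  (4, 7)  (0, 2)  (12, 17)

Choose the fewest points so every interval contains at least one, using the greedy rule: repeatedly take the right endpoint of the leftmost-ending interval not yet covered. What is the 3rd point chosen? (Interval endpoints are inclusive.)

Sort by right endpoint; whenever an interval is uncovered, place a point at its right end.
By right end: [0,2]  [1,3]  [2,5]  [2,6]  [4,7]  [9,12]  [5,13]  [11,15]  [12,17]
[0,2] uncovered → point at 2; [4,7] uncovered → point at 7; [9,12] uncovered → point at 12.
Points: 2, 7, 12 (3 total).

12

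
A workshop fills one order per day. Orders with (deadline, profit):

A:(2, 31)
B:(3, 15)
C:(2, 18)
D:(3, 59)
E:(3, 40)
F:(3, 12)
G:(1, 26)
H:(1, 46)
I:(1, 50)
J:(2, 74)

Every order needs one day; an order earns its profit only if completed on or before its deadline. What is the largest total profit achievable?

Sort by profit descending; place each in the latest free slot ≤ its deadline.
Profit order: J=74 D=59 I=50 H=46 E=40 A=31 G=26 C=18 B=15 F=12
Assign: J→slot 2, D→slot 3, I→slot 1, H skipped, E skipped, A skipped, G skipped, C skipped, B skipped, F skipped.
Slots: [1:I] [2:J] [3:D]
Profit = 50 + 74 + 59 = 183

183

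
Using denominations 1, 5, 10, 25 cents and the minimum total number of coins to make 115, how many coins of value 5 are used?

1

Greedy: take as many of the largest coin as possible, then repeat with the remainder.
115 = 4×25 + 1×10 + 1×5
Count of 5: 1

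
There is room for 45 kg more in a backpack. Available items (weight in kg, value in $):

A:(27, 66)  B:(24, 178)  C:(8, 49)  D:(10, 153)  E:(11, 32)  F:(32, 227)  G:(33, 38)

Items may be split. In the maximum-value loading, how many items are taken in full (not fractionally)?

2

Ratios (sorted): D 15.30, B 7.42, F 7.09, C 6.12, E 2.91, A 2.44, G 1.15
take D (10 @ 153); take B (24 @ 178); take 11/32 of F → 78.03. Capacity used 45/45.
2 item(s) taken whole; one partial (take 11/32 of F).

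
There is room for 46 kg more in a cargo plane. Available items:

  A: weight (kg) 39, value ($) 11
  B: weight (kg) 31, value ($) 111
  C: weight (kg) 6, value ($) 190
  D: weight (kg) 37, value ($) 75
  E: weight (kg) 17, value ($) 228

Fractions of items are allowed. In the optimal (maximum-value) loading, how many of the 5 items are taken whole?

Greedy by value/weight ratio, highest first.
Ratios (sorted): C 31.67, E 13.41, B 3.58, D 2.03, A 0.28
take C (6 @ 190); take E (17 @ 228); take 23/31 of B → 82.35. Capacity used 46/46.
2 item(s) taken whole; one partial (take 23/31 of B).

2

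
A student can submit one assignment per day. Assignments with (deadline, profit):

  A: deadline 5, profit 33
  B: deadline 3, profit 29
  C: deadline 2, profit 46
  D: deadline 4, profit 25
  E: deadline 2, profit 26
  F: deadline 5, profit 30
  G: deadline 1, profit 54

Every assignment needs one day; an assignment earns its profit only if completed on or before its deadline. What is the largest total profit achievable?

Sort by profit descending; place each in the latest free slot ≤ its deadline.
Profit order: G=54 C=46 A=33 F=30 B=29 E=26 D=25
Assign: G→slot 1, C→slot 2, A→slot 5, F→slot 4, B→slot 3, E skipped, D skipped.
Slots: [1:G] [2:C] [3:B] [4:F] [5:A]
Profit = 54 + 46 + 29 + 30 + 33 = 192

192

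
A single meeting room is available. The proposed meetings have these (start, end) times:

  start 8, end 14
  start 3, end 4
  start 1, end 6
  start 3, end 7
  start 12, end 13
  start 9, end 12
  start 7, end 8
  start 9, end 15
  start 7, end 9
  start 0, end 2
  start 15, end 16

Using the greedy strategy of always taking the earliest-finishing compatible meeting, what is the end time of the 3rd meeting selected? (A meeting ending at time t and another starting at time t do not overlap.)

8

Sort by end time and greedily take each interval whose start is ≥ the last chosen end.
By end time: (0,2), (3,4), (1,6), (3,7), (7,8), (7,9), (9,12), (12,13), (8,14), (9,15), (15,16).
Pick (0,2); next start ≥ 2 → (3,4); next start ≥ 4 → (7,8); next start ≥ 8 → (9,12); next start ≥ 12 → (12,13); next start ≥ 13 → (15,16).
Selected: (0,2) (3,4) (7,8) (9,12) (12,13) (15,16)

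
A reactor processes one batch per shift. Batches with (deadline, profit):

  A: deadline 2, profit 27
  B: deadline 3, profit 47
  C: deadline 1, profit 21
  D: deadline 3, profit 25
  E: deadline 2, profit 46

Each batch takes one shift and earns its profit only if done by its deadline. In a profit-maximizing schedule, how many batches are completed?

3

Take jobs in profit order; each goes to the latest open slot no later than its deadline.
By profit: B(d3,47), E(d2,46), A(d2,27), D(d3,25), C(d1,21)
B→slot 3; E→slot 2; A→slot 1; D skipped; C skipped.
3 of 5 scheduled.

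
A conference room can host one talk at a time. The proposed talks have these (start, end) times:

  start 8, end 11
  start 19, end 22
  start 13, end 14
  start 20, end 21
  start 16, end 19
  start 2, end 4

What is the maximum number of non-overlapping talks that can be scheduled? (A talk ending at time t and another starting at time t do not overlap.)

Greedy by earliest finish: after sorting by end time, pick each interval compatible with the last pick.
By end time: (2,4), (8,11), (13,14), (16,19), (20,21), (19,22).
Pick (2,4); next start ≥ 4 → (8,11); next start ≥ 11 → (13,14); next start ≥ 14 → (16,19); next start ≥ 19 → (20,21).
Selected 5 talks.

5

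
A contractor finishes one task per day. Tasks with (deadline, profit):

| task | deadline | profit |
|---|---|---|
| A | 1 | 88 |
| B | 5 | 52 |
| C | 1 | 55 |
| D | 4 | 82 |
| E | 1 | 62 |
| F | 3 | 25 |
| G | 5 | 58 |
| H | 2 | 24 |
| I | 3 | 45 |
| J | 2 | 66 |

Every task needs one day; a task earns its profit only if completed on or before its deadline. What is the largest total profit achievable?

346

Take jobs in profit order; each goes to the latest open slot no later than its deadline.
Profit order: A=88 D=82 J=66 E=62 G=58 C=55 B=52 I=45 F=25 H=24
Assign: A→slot 1, D→slot 4, J→slot 2, E skipped, G→slot 5, C skipped, B→slot 3, I skipped, F skipped, H skipped.
Slots: [1:A] [2:J] [3:B] [4:D] [5:G]
Profit = 88 + 66 + 52 + 82 + 58 = 346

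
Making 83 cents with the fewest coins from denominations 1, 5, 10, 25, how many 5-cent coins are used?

Use the largest denomination that fits, subtract, and repeat.
83 = 3×25 + 1×5 + 3×1
Count of 5: 1

1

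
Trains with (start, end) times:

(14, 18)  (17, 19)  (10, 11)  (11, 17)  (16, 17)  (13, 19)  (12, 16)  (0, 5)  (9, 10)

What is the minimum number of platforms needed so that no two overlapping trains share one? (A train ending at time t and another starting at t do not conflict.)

4

The answer is the maximum number of intervals overlapping at any instant.
Events (time:±→running): 0:+→1 5:-→0 9:+→1 10:-→0 10:+→1 11:-→0 11:+→1 12:+→2 13:+→3 14:+→4 … peak 4.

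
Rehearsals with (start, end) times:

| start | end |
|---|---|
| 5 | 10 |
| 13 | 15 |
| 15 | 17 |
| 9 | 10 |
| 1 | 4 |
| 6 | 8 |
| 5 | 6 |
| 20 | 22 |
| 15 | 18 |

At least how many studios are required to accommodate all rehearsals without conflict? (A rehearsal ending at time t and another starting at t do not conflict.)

2

Events (time:±→running): 1:+→1 4:-→0 5:+→1 5:+→2 … peak 2.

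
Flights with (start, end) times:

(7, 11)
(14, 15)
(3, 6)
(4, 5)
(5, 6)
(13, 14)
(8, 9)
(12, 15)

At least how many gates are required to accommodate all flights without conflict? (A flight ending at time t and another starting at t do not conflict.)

Count concurrent intervals with a sweep; the peak is the room count.
starts: [3, 4, 5, 7, 8, 12, 13, 14]
ends:   [5, 6, 6, 9, 11, 14, 15, 15]
s3→1 s4→2  — peak 2.

2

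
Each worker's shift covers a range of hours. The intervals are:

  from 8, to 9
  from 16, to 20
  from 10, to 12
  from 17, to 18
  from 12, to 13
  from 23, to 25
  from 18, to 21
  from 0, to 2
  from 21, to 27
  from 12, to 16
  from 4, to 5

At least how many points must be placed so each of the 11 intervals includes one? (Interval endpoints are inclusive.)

Process intervals by earliest right end; each time one isn't hit yet, stab at its right endpoint.
By right end: [0,2]  [4,5]  [8,9]  [10,12]  [12,13]  [12,16]  [17,18]  [16,20]  [18,21]  [23,25]  [21,27]
[0,2] uncovered → point at 2; [4,5] uncovered → point at 5; [8,9] uncovered → point at 9; [10,12] uncovered → point at 12; [17,18] uncovered → point at 18; [23,25] uncovered → point at 25.
Points: 2, 5, 9, 12, 18, 25 (6 total).

6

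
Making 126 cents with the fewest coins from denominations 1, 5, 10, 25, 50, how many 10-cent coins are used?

Use the largest denomination that fits, subtract, and repeat.
126 − 2×50→26 − 1×25→1 − 1×1→0
Count of 10: 0

0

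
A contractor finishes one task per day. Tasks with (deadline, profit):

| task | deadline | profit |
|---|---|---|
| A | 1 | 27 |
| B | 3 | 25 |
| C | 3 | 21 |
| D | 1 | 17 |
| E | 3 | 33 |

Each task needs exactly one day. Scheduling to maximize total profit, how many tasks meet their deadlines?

Sort by profit descending; place each in the latest free slot ≤ its deadline.
Profit order: E=33 A=27 B=25 C=21 D=17
Assign: E→slot 3, A→slot 1, B→slot 2, C skipped, D skipped.
Slots: [1:A] [2:B] [3:E]
3 of 5 scheduled.

3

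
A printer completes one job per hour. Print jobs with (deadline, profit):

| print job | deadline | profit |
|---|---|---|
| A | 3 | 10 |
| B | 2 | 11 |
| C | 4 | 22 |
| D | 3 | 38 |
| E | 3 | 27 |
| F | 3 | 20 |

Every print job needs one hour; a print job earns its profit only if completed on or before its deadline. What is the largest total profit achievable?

Sort by profit descending; place each in the latest free slot ≤ its deadline.
By profit: D(d3,38), E(d3,27), C(d4,22), F(d3,20), B(d2,11), A(d3,10)
D→slot 3; E→slot 2; C→slot 4; F→slot 1; B skipped; A skipped.
Profit = 20 + 27 + 38 + 22 = 107

107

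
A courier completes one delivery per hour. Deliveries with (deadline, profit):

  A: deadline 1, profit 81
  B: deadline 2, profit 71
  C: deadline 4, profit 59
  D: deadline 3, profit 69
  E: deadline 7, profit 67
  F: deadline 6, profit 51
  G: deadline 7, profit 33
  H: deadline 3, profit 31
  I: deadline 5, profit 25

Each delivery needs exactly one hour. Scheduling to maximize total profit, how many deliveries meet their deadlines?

Take jobs in profit order; each goes to the latest open slot no later than its deadline.
Profit order: A=81 B=71 D=69 E=67 C=59 F=51 G=33 H=31 I=25
Assign: A→slot 1, B→slot 2, D→slot 3, E→slot 7, C→slot 4, F→slot 6, G→slot 5, H skipped, I skipped.
Slots: [1:A] [2:B] [3:D] [4:C] [5:G] [6:F] [7:E]
7 of 9 scheduled.

7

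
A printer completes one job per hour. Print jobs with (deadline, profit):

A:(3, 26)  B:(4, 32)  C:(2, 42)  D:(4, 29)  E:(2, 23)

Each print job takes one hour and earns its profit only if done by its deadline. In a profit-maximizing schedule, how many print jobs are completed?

4

Profit order: C=42 B=32 D=29 A=26 E=23
Assign: C→slot 2, B→slot 4, D→slot 3, A→slot 1, E skipped.
Slots: [1:A] [2:C] [3:D] [4:B]
4 of 5 scheduled.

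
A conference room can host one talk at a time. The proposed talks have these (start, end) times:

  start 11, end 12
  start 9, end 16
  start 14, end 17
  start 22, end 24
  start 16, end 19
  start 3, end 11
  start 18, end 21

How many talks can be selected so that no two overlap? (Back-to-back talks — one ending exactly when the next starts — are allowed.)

Sorted by end: (3,11)  (11,12)  (9,16)  (14,17)  (16,19)  (18,21)  (22,24)
take (3,11); take (11,12); skip (9,16); take (14,17); take (18,21); take (22,24).
Selected 5 talks.

5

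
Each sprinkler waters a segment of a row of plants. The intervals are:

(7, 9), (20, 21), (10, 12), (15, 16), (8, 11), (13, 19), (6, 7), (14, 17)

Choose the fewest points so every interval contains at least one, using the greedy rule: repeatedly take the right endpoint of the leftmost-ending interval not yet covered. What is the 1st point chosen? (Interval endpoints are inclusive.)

By right end: [6,7]  [7,9]  [8,11]  [10,12]  [15,16]  [14,17]  [13,19]  [20,21]
[6,7] uncovered → point at 7; [8,11] uncovered → point at 11; [15,16] uncovered → point at 16; [20,21] uncovered → point at 21.
Points: 7, 11, 16, 21 (4 total).

7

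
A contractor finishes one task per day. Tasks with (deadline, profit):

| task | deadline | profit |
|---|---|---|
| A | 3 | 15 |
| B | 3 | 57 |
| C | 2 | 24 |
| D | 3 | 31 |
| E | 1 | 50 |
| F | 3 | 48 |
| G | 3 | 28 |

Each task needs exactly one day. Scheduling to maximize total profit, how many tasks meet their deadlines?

Sort by profit descending; place each in the latest free slot ≤ its deadline.
By profit: B(d3,57), E(d1,50), F(d3,48), D(d3,31), G(d3,28), C(d2,24), A(d3,15)
B→slot 3; E→slot 1; F→slot 2; D skipped; G skipped; C skipped; A skipped.
3 of 7 scheduled.

3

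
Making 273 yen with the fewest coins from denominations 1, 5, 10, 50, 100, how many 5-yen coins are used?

273 = 2×100 + 1×50 + 2×10 + 3×1
Count of 5: 0

0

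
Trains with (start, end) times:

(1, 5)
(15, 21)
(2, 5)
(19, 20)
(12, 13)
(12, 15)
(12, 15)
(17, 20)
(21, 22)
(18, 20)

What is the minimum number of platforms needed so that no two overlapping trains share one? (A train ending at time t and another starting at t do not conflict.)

4

The answer is the maximum number of intervals overlapping at any instant.
starts: [1, 2, 12, 12, 12, 15, 17, 18, 19, 21]
ends:   [5, 5, 13, 15, 15, 20, 20, 20, 21, 22]
s1→1 s2→2 e5→1 e5→0 s12→1 s12→2 s12→3 e13→2 e15→1 e15→0 s15→1 s17→2 s18→3 s19→4  — peak 4.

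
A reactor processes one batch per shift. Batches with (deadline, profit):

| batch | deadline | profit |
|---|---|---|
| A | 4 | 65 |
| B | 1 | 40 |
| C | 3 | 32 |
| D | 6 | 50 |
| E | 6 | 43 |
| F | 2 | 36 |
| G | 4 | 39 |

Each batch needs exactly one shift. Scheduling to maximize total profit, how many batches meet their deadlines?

6

Take jobs in profit order; each goes to the latest open slot no later than its deadline.
Profit order: A=65 D=50 E=43 B=40 G=39 F=36 C=32
Assign: A→slot 4, D→slot 6, E→slot 5, B→slot 1, G→slot 3, F→slot 2, C skipped.
Slots: [1:B] [2:F] [3:G] [4:A] [5:E] [6:D]
6 of 7 scheduled.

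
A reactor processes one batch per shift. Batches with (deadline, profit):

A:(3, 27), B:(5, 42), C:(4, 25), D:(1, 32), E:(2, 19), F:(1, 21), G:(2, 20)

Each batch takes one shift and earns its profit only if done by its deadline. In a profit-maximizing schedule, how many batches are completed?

Take jobs in profit order; each goes to the latest open slot no later than its deadline.
Profit order: B=42 D=32 A=27 C=25 F=21 G=20 E=19
Assign: B→slot 5, D→slot 1, A→slot 3, C→slot 4, F skipped, G→slot 2, E skipped.
Slots: [1:D] [2:G] [3:A] [4:C] [5:B]
5 of 7 scheduled.

5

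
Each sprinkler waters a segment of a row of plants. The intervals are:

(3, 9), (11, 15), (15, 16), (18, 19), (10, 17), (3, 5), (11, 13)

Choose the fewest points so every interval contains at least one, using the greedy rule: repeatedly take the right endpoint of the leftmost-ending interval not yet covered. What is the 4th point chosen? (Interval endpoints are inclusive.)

19

Process intervals by earliest right end; each time one isn't hit yet, stab at its right endpoint.
By right end: [3,5]  [3,9]  [11,13]  [11,15]  [15,16]  [10,17]  [18,19]
[3,5] uncovered → point at 5; [11,13] uncovered → point at 13; [15,16] uncovered → point at 16; [18,19] uncovered → point at 19.
Points: 5, 13, 16, 19 (4 total).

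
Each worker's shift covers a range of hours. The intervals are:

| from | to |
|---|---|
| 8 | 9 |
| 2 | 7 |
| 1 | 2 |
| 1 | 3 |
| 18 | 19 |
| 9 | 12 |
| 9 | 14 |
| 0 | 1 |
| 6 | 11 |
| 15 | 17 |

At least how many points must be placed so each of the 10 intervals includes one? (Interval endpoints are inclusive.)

By right end: [0,1]  [1,2]  [1,3]  [2,7]  [8,9]  [6,11]  [9,12]  [9,14]  [15,17]  [18,19]
[0,1] uncovered → point at 1; [2,7] uncovered → point at 7; [8,9] uncovered → point at 9; [15,17] uncovered → point at 17; [18,19] uncovered → point at 19.
Points: 1, 7, 9, 17, 19 (5 total).

5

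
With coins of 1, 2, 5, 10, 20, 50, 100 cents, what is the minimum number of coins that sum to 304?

5

Greedy: take as many of the largest coin as possible, then repeat with the remainder.
304 − 3×100→4 − 2×2→0
Total coins = 3 + 2 = 5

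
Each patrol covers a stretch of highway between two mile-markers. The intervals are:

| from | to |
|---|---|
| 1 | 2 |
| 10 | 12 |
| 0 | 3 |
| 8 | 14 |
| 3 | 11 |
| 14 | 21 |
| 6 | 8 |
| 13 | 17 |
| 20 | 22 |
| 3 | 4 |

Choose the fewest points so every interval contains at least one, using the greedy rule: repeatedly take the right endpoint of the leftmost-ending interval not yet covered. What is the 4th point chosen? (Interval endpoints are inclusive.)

12

Process intervals by earliest right end; each time one isn't hit yet, stab at its right endpoint.
Sorted: [1,2] [0,3] [3,4] [6,8] [3,11] [10,12] [8,14] [13,17] [14,21] [20,22]
{[1,2],[0,3]} hit by 2; {[3,4]} hit by 4; {[6,8],[3,11]} hit by 8; {[10,12],[8,14]} hit by 12; {[13,17],[14,21]} hit by 17; {[20,22]} hit by 22.
Points: 2, 4, 8, 12, 17, 22 (6 total).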